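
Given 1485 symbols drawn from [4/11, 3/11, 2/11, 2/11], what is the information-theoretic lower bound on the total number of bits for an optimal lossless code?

Entropy H = 1.9363 bits/symbol
Minimum bits = H × n = 1.9363 × 1485
= 2875.35 bits


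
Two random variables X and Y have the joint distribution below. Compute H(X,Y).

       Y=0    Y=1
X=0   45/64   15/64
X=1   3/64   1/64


H(X,Y) = -Σ p(x,y) log₂ p(x,y)
  p(0,0)=45/64: -0.7031 × log₂(0.7031) = 0.3573
  p(0,1)=15/64: -0.2344 × log₂(0.2344) = 0.4906
  p(1,0)=3/64: -0.0469 × log₂(0.0469) = 0.2070
  p(1,1)=1/64: -0.0156 × log₂(0.0156) = 0.0938
H(X,Y) = 1.1486 bits


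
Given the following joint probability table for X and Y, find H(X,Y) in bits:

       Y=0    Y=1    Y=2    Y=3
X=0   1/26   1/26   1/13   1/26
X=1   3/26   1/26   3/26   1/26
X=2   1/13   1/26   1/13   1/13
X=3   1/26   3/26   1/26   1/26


H(X,Y) = -Σ p(x,y) log₂ p(x,y)
  p(0,0)=1/26: -0.0385 × log₂(0.0385) = 0.1808
  p(0,1)=1/26: -0.0385 × log₂(0.0385) = 0.1808
  p(0,2)=1/13: -0.0769 × log₂(0.0769) = 0.2846
  p(0,3)=1/26: -0.0385 × log₂(0.0385) = 0.1808
  p(1,0)=3/26: -0.1154 × log₂(0.1154) = 0.3595
  p(1,1)=1/26: -0.0385 × log₂(0.0385) = 0.1808
  p(1,2)=3/26: -0.1154 × log₂(0.1154) = 0.3595
  p(1,3)=1/26: -0.0385 × log₂(0.0385) = 0.1808
  p(2,0)=1/13: -0.0769 × log₂(0.0769) = 0.2846
  p(2,1)=1/26: -0.0385 × log₂(0.0385) = 0.1808
  p(2,2)=1/13: -0.0769 × log₂(0.0769) = 0.2846
  p(2,3)=1/13: -0.0769 × log₂(0.0769) = 0.2846
  p(3,0)=1/26: -0.0385 × log₂(0.0385) = 0.1808
  p(3,1)=3/26: -0.1154 × log₂(0.1154) = 0.3595
  p(3,2)=1/26: -0.0385 × log₂(0.0385) = 0.1808
  p(3,3)=1/26: -0.0385 × log₂(0.0385) = 0.1808
H(X,Y) = 3.8441 bits


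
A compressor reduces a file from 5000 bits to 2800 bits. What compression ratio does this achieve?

Compression ratio = Original / Compressed
= 5000 / 2800 = 1.79:1


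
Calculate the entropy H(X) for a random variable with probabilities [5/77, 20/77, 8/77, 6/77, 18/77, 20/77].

H(X) = -Σ p(x) log₂ p(x)
  -5/77 × log₂(5/77) = 0.2562
  -20/77 × log₂(20/77) = 0.5052
  -8/77 × log₂(8/77) = 0.3394
  -6/77 × log₂(6/77) = 0.2869
  -18/77 × log₂(18/77) = 0.4902
  -20/77 × log₂(20/77) = 0.5052
H(X) = 2.3830 bits


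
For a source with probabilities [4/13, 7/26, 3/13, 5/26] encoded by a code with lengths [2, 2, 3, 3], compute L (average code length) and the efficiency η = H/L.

Average length L = Σ p_i × l_i = 2.4231 bits
Entropy H = 1.9785 bits
Efficiency η = H/L × 100% = 81.65%


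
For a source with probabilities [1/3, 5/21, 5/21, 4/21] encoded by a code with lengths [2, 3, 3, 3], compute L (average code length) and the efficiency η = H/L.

Average length L = Σ p_i × l_i = 2.6667 bits
Entropy H = 1.9699 bits
Efficiency η = H/L × 100% = 73.87%


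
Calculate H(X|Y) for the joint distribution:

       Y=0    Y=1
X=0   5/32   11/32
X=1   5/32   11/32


H(X|Y) = Σ_y p(y) H(X|Y=y)
  p(Y=0) = 5/16, H(X|Y=0) = 1.0000
  p(Y=1) = 11/16, H(X|Y=1) = 1.0000
H(X|Y) = 0.3125×1.0000 + 0.6875×1.0000 = 1.0000 bits


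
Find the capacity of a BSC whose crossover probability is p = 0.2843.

For BSC with error probability p:
C = 1 - H(p) where H(p) is binary entropy
H(0.2843) = -0.2843 × log₂(0.2843) - 0.7157 × log₂(0.7157)
H(p) = 0.8612
C = 1 - 0.8612 = 0.1388 bits/use


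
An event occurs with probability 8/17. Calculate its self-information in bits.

Information content I(x) = -log₂(p(x))
I = -log₂(8/17) = -log₂(0.4706)
I = 1.0875 bits


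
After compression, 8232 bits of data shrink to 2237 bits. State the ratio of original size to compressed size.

Compression ratio = Original / Compressed
= 8232 / 2237 = 3.68:1


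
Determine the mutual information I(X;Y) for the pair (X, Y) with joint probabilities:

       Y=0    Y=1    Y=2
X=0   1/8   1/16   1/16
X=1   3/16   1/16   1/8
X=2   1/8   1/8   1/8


H(X) = 1.5613, H(Y) = 1.5462, H(X,Y) = 3.0778
I(X;Y) = H(X) + H(Y) - H(X,Y) = 0.0296 bits


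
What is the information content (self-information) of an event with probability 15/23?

Information content I(x) = -log₂(p(x))
I = -log₂(15/23) = -log₂(0.6522)
I = 0.6167 bits


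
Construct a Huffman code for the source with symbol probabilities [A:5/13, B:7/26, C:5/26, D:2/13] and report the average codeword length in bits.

Huffman tree construction:
Combine smallest probabilities repeatedly
Resulting codes:
  A: 0 (length 1)
  B: 10 (length 2)
  C: 111 (length 3)
  D: 110 (length 3)
Average length = Σ p(s) × length(s) = 1.9615 bits


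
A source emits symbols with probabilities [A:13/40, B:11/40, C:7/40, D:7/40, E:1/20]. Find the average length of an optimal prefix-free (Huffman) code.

Huffman tree construction:
Combine smallest probabilities repeatedly
Resulting codes:
  A: 11 (length 2)
  B: 10 (length 2)
  C: 011 (length 3)
  D: 00 (length 2)
  E: 010 (length 3)
Average length = Σ p(s) × length(s) = 2.2250 bits


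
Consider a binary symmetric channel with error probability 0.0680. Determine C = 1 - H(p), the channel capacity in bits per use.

For BSC with error probability p:
C = 1 - H(p) where H(p) is binary entropy
H(0.0680) = -0.0680 × log₂(0.0680) - 0.9320 × log₂(0.9320)
H(p) = 0.3584
C = 1 - 0.3584 = 0.6416 bits/use


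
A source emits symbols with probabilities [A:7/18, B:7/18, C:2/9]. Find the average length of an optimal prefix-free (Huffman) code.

Huffman tree construction:
Combine smallest probabilities repeatedly
Resulting codes:
  A: 11 (length 2)
  B: 0 (length 1)
  C: 10 (length 2)
Average length = Σ p(s) × length(s) = 1.6111 bits


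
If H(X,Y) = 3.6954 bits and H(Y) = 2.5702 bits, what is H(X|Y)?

Chain rule: H(X,Y) = H(X|Y) + H(Y)
H(X|Y) = H(X,Y) - H(Y) = 3.6954 - 2.5702 = 1.1252 bits


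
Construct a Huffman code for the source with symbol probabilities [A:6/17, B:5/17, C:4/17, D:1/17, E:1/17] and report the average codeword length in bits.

Huffman tree construction:
Combine smallest probabilities repeatedly
Resulting codes:
  A: 11 (length 2)
  B: 10 (length 2)
  C: 01 (length 2)
  D: 000 (length 3)
  E: 001 (length 3)
Average length = Σ p(s) × length(s) = 2.1176 bits


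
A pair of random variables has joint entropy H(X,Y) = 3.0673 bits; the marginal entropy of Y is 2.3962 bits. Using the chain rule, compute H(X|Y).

Chain rule: H(X,Y) = H(X|Y) + H(Y)
H(X|Y) = H(X,Y) - H(Y) = 3.0673 - 2.3962 = 0.6711 bits


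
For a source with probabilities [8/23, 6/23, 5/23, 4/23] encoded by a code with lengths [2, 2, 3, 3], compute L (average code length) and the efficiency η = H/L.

Average length L = Σ p_i × l_i = 2.3913 bits
Entropy H = 1.9532 bits
Efficiency η = H/L × 100% = 81.68%


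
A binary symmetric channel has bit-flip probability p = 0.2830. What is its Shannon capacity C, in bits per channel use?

For BSC with error probability p:
C = 1 - H(p) where H(p) is binary entropy
H(0.2830) = -0.2830 × log₂(0.2830) - 0.7170 × log₂(0.7170)
H(p) = 0.8595
C = 1 - 0.8595 = 0.1405 bits/use


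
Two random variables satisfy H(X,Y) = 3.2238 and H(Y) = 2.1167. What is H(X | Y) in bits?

Chain rule: H(X,Y) = H(X|Y) + H(Y)
H(X|Y) = H(X,Y) - H(Y) = 3.2238 - 2.1167 = 1.1071 bits


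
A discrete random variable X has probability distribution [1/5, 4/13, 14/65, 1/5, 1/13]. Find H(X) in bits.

H(X) = -Σ p(x) log₂ p(x)
  -1/5 × log₂(1/5) = 0.4644
  -4/13 × log₂(4/13) = 0.5232
  -14/65 × log₂(14/65) = 0.4771
  -1/5 × log₂(1/5) = 0.4644
  -1/13 × log₂(1/13) = 0.2846
H(X) = 2.2137 bits


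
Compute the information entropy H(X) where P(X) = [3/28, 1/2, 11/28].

H(X) = -Σ p(x) log₂ p(x)
  -3/28 × log₂(3/28) = 0.3453
  -1/2 × log₂(1/2) = 0.5000
  -11/28 × log₂(11/28) = 0.5295
H(X) = 1.3748 bits


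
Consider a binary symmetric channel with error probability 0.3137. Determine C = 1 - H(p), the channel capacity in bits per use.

For BSC with error probability p:
C = 1 - H(p) where H(p) is binary entropy
H(0.3137) = -0.3137 × log₂(0.3137) - 0.6863 × log₂(0.6863)
H(p) = 0.8974
C = 1 - 0.8974 = 0.1026 bits/use


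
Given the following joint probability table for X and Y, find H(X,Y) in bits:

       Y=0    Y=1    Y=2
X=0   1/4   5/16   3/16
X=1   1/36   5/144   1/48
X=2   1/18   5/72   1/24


H(X,Y) = -Σ p(x,y) log₂ p(x,y)
  p(0,0)=1/4: -0.2500 × log₂(0.2500) = 0.5000
  p(0,1)=5/16: -0.3125 × log₂(0.3125) = 0.5244
  p(0,2)=3/16: -0.1875 × log₂(0.1875) = 0.4528
  p(1,0)=1/36: -0.0278 × log₂(0.0278) = 0.1436
  p(1,1)=5/144: -0.0347 × log₂(0.0347) = 0.1683
  p(1,2)=1/48: -0.0208 × log₂(0.0208) = 0.1164
  p(2,0)=1/18: -0.0556 × log₂(0.0556) = 0.2317
  p(2,1)=5/72: -0.0694 × log₂(0.0694) = 0.2672
  p(2,2)=1/24: -0.0417 × log₂(0.0417) = 0.1910
H(X,Y) = 2.5954 bits


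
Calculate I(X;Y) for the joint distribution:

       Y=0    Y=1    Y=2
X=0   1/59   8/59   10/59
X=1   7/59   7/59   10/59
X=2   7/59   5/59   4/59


H(X) = 1.5649, H(Y) = 1.5592, H(X,Y) = 3.0182
I(X;Y) = H(X) + H(Y) - H(X,Y) = 0.1059 bits


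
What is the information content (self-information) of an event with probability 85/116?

Information content I(x) = -log₂(p(x))
I = -log₂(85/116) = -log₂(0.7328)
I = 0.4486 bits


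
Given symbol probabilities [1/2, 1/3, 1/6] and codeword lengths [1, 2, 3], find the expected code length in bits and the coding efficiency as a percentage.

Average length L = Σ p_i × l_i = 1.6667 bits
Entropy H = 1.4591 bits
Efficiency η = H/L × 100% = 87.55%


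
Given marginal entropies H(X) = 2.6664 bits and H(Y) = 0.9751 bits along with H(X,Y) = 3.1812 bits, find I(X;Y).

I(X;Y) = H(X) + H(Y) - H(X,Y)
I(X;Y) = 2.6664 + 0.9751 - 3.1812 = 0.4603 bits


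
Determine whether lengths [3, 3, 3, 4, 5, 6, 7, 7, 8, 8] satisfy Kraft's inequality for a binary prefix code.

Kraft inequality: Σ 2^(-l_i) ≤ 1 for prefix-free code
Calculating: 2^(-3) + 2^(-3) + 2^(-3) + 2^(-4) + 2^(-5) + 2^(-6) + 2^(-7) + 2^(-7) + 2^(-8) + 2^(-8)
= 0.125 + 0.125 + 0.125 + 0.0625 + 0.03125 + 0.015625 + 0.0078125 + 0.0078125 + 0.00390625 + 0.00390625
= 0.5078
Since 0.5078 ≤ 1, prefix-free code exists


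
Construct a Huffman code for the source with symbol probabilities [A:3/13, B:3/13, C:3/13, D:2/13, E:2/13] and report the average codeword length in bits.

Huffman tree construction:
Combine smallest probabilities repeatedly
Resulting codes:
  A: 00 (length 2)
  B: 01 (length 2)
  C: 10 (length 2)
  D: 110 (length 3)
  E: 111 (length 3)
Average length = Σ p(s) × length(s) = 2.3077 bits


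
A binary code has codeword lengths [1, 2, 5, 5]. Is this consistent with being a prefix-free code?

Kraft inequality: Σ 2^(-l_i) ≤ 1 for prefix-free code
Calculating: 2^(-1) + 2^(-2) + 2^(-5) + 2^(-5)
= 0.5 + 0.25 + 0.03125 + 0.03125
= 0.8125
Since 0.8125 ≤ 1, prefix-free code exists


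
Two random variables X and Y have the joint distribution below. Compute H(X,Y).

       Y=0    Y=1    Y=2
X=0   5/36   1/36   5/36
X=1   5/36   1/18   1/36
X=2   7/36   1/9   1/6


H(X,Y) = -Σ p(x,y) log₂ p(x,y)
  p(0,0)=5/36: -0.1389 × log₂(0.1389) = 0.3956
  p(0,1)=1/36: -0.0278 × log₂(0.0278) = 0.1436
  p(0,2)=5/36: -0.1389 × log₂(0.1389) = 0.3956
  p(1,0)=5/36: -0.1389 × log₂(0.1389) = 0.3956
  p(1,1)=1/18: -0.0556 × log₂(0.0556) = 0.2317
  p(1,2)=1/36: -0.0278 × log₂(0.0278) = 0.1436
  p(2,0)=7/36: -0.1944 × log₂(0.1944) = 0.4594
  p(2,1)=1/9: -0.1111 × log₂(0.1111) = 0.3522
  p(2,2)=1/6: -0.1667 × log₂(0.1667) = 0.4308
H(X,Y) = 2.9480 bits


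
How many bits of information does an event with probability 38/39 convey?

Information content I(x) = -log₂(p(x))
I = -log₂(38/39) = -log₂(0.9744)
I = 0.0375 bits


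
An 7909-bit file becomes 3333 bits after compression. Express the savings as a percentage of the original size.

Space savings = (1 - Compressed/Original) × 100%
= (1 - 3333/7909) × 100%
= 57.86%


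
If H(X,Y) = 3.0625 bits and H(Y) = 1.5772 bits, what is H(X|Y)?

Chain rule: H(X,Y) = H(X|Y) + H(Y)
H(X|Y) = H(X,Y) - H(Y) = 3.0625 - 1.5772 = 1.4853 bits


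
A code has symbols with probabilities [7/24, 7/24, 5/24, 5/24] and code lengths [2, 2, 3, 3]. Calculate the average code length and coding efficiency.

Average length L = Σ p_i × l_i = 2.4167 bits
Entropy H = 1.9799 bits
Efficiency η = H/L × 100% = 81.93%


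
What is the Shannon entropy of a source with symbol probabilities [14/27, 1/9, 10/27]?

H(X) = -Σ p(x) log₂ p(x)
  -14/27 × log₂(14/27) = 0.4913
  -1/9 × log₂(1/9) = 0.3522
  -10/27 × log₂(10/27) = 0.5307
H(X) = 1.3743 bits


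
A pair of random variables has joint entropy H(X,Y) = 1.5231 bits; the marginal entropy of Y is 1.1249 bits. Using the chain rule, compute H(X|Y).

Chain rule: H(X,Y) = H(X|Y) + H(Y)
H(X|Y) = H(X,Y) - H(Y) = 1.5231 - 1.1249 = 0.3982 bits


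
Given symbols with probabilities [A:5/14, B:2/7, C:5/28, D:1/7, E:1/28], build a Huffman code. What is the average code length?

Huffman tree construction:
Combine smallest probabilities repeatedly
Resulting codes:
  A: 11 (length 2)
  B: 10 (length 2)
  C: 00 (length 2)
  D: 011 (length 3)
  E: 010 (length 3)
Average length = Σ p(s) × length(s) = 2.1786 bits


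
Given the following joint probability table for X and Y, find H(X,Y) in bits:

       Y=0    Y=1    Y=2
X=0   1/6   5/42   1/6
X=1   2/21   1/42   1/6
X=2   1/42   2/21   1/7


H(X,Y) = -Σ p(x,y) log₂ p(x,y)
  p(0,0)=1/6: -0.1667 × log₂(0.1667) = 0.4308
  p(0,1)=5/42: -0.1190 × log₂(0.1190) = 0.3655
  p(0,2)=1/6: -0.1667 × log₂(0.1667) = 0.4308
  p(1,0)=2/21: -0.0952 × log₂(0.0952) = 0.3231
  p(1,1)=1/42: -0.0238 × log₂(0.0238) = 0.1284
  p(1,2)=1/6: -0.1667 × log₂(0.1667) = 0.4308
  p(2,0)=1/42: -0.0238 × log₂(0.0238) = 0.1284
  p(2,1)=2/21: -0.0952 × log₂(0.0952) = 0.3231
  p(2,2)=1/7: -0.1429 × log₂(0.1429) = 0.4011
H(X,Y) = 2.9620 bits


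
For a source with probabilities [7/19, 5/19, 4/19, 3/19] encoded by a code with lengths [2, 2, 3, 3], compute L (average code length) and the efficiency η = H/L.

Average length L = Σ p_i × l_i = 2.3684 bits
Entropy H = 1.9313 bits
Efficiency η = H/L × 100% = 81.54%


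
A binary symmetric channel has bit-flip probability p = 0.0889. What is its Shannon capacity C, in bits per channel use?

For BSC with error probability p:
C = 1 - H(p) where H(p) is binary entropy
H(0.0889) = -0.0889 × log₂(0.0889) - 0.9111 × log₂(0.9111)
H(p) = 0.4328
C = 1 - 0.4328 = 0.5672 bits/use


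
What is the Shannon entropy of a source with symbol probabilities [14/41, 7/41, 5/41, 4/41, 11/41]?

H(X) = -Σ p(x) log₂ p(x)
  -14/41 × log₂(14/41) = 0.5293
  -7/41 × log₂(7/41) = 0.4354
  -5/41 × log₂(5/41) = 0.3702
  -4/41 × log₂(4/41) = 0.3276
  -11/41 × log₂(11/41) = 0.5093
H(X) = 2.1718 bits


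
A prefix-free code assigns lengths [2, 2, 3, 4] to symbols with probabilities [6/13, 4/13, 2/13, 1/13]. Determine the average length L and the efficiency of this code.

Average length L = Σ p_i × l_i = 2.3077 bits
Entropy H = 1.7381 bits
Efficiency η = H/L × 100% = 75.32%


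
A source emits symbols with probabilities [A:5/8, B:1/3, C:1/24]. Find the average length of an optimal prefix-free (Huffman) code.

Huffman tree construction:
Combine smallest probabilities repeatedly
Resulting codes:
  A: 1 (length 1)
  B: 01 (length 2)
  C: 00 (length 2)
Average length = Σ p(s) × length(s) = 1.3750 bits


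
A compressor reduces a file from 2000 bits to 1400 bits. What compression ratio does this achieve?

Compression ratio = Original / Compressed
= 2000 / 1400 = 1.43:1


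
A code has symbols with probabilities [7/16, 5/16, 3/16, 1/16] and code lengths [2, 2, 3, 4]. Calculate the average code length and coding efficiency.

Average length L = Σ p_i × l_i = 2.3125 bits
Entropy H = 1.7490 bits
Efficiency η = H/L × 100% = 75.63%


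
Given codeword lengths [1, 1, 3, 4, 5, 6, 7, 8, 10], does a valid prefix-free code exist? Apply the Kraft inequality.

Kraft inequality: Σ 2^(-l_i) ≤ 1 for prefix-free code
Calculating: 2^(-1) + 2^(-1) + 2^(-3) + 2^(-4) + 2^(-5) + 2^(-6) + 2^(-7) + 2^(-8) + 2^(-10)
= 0.5 + 0.5 + 0.125 + 0.0625 + 0.03125 + 0.015625 + 0.0078125 + 0.00390625 + 0.0009765625
= 1.2471
Since 1.2471 > 1, prefix-free code does not exist


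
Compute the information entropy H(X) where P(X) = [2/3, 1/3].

H(X) = -Σ p(x) log₂ p(x)
  -2/3 × log₂(2/3) = 0.3900
  -1/3 × log₂(1/3) = 0.5283
H(X) = 0.9183 bits


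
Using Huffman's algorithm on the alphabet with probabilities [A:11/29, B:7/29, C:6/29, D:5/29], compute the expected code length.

Huffman tree construction:
Combine smallest probabilities repeatedly
Resulting codes:
  A: 11 (length 2)
  B: 10 (length 2)
  C: 01 (length 2)
  D: 00 (length 2)
Average length = Σ p(s) × length(s) = 2.0000 bits


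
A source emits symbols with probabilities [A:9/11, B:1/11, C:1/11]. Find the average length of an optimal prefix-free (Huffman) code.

Huffman tree construction:
Combine smallest probabilities repeatedly
Resulting codes:
  A: 1 (length 1)
  B: 00 (length 2)
  C: 01 (length 2)
Average length = Σ p(s) × length(s) = 1.1818 bits


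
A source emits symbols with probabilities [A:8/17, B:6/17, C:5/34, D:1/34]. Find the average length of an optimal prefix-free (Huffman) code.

Huffman tree construction:
Combine smallest probabilities repeatedly
Resulting codes:
  A: 0 (length 1)
  B: 11 (length 2)
  C: 101 (length 3)
  D: 100 (length 3)
Average length = Σ p(s) × length(s) = 1.7059 bits


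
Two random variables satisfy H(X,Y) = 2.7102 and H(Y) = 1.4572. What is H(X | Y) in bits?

Chain rule: H(X,Y) = H(X|Y) + H(Y)
H(X|Y) = H(X,Y) - H(Y) = 2.7102 - 1.4572 = 1.253 bits


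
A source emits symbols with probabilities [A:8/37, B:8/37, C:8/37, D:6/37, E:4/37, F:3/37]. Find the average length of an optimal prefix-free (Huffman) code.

Huffman tree construction:
Combine smallest probabilities repeatedly
Resulting codes:
  A: 00 (length 2)
  B: 01 (length 2)
  C: 10 (length 2)
  D: 110 (length 3)
  E: 1111 (length 4)
  F: 1110 (length 4)
Average length = Σ p(s) × length(s) = 2.5405 bits


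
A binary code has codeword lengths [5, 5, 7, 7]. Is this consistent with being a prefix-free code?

Kraft inequality: Σ 2^(-l_i) ≤ 1 for prefix-free code
Calculating: 2^(-5) + 2^(-5) + 2^(-7) + 2^(-7)
= 0.03125 + 0.03125 + 0.0078125 + 0.0078125
= 0.0781
Since 0.0781 ≤ 1, prefix-free code exists


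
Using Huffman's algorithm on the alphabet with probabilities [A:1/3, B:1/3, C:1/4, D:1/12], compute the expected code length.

Huffman tree construction:
Combine smallest probabilities repeatedly
Resulting codes:
  A: 10 (length 2)
  B: 11 (length 2)
  C: 01 (length 2)
  D: 00 (length 2)
Average length = Σ p(s) × length(s) = 2.0000 bits


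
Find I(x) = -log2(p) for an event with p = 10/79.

Information content I(x) = -log₂(p(x))
I = -log₂(10/79) = -log₂(0.1266)
I = 2.9819 bits


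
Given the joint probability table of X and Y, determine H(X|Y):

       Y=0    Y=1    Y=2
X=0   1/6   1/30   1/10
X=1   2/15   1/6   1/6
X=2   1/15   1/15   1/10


H(X|Y) = Σ_y p(y) H(X|Y=y)
  p(Y=0) = 11/30, H(X|Y=0) = 1.4949
  p(Y=1) = 4/15, H(X|Y=1) = 1.2988
  p(Y=2) = 11/30, H(X|Y=2) = 1.5395
H(X|Y) = 0.3667×1.4949 + 0.2667×1.2988 + 0.3667×1.5395 = 1.4590 bits


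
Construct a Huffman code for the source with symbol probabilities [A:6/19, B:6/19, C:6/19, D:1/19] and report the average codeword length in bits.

Huffman tree construction:
Combine smallest probabilities repeatedly
Resulting codes:
  A: 01 (length 2)
  B: 10 (length 2)
  C: 11 (length 2)
  D: 00 (length 2)
Average length = Σ p(s) × length(s) = 2.0000 bits


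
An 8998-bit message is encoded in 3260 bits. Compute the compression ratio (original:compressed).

Compression ratio = Original / Compressed
= 8998 / 3260 = 2.76:1


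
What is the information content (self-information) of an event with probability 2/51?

Information content I(x) = -log₂(p(x))
I = -log₂(2/51) = -log₂(0.0392)
I = 4.6724 bits


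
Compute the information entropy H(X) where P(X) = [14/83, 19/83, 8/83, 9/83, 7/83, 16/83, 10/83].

H(X) = -Σ p(x) log₂ p(x)
  -14/83 × log₂(14/83) = 0.4331
  -19/83 × log₂(19/83) = 0.4869
  -8/83 × log₂(8/83) = 0.3253
  -9/83 × log₂(9/83) = 0.3475
  -7/83 × log₂(7/83) = 0.3009
  -16/83 × log₂(16/83) = 0.4578
  -10/83 × log₂(10/83) = 0.3678
H(X) = 2.7195 bits


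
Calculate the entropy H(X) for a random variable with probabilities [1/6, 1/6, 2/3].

H(X) = -Σ p(x) log₂ p(x)
  -1/6 × log₂(1/6) = 0.4308
  -1/6 × log₂(1/6) = 0.4308
  -2/3 × log₂(2/3) = 0.3900
H(X) = 1.2516 bits


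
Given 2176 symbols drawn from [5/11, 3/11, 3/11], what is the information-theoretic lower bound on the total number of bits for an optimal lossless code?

Entropy H = 1.5395 bits/symbol
Minimum bits = H × n = 1.5395 × 2176
= 3349.92 bits


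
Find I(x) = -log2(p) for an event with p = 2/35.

Information content I(x) = -log₂(p(x))
I = -log₂(2/35) = -log₂(0.0571)
I = 4.1293 bits


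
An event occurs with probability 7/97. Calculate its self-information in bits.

Information content I(x) = -log₂(p(x))
I = -log₂(7/97) = -log₂(0.0722)
I = 3.7926 bits


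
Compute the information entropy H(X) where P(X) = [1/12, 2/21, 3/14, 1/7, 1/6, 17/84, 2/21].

H(X) = -Σ p(x) log₂ p(x)
  -1/12 × log₂(1/12) = 0.2987
  -2/21 × log₂(2/21) = 0.3231
  -3/14 × log₂(3/14) = 0.4762
  -1/7 × log₂(1/7) = 0.4011
  -1/6 × log₂(1/6) = 0.4308
  -17/84 × log₂(17/84) = 0.4665
  -2/21 × log₂(2/21) = 0.3231
H(X) = 2.7195 bits


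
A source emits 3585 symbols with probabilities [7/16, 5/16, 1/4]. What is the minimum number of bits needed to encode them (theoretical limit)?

Entropy H = 1.5462 bits/symbol
Minimum bits = H × n = 1.5462 × 3585
= 5543.05 bits


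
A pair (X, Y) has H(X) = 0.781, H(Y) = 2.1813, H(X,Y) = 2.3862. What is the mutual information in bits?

I(X;Y) = H(X) + H(Y) - H(X,Y)
I(X;Y) = 0.781 + 2.1813 - 2.3862 = 0.5761 bits


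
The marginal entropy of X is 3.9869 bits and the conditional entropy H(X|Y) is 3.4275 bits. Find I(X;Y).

I(X;Y) = H(X) - H(X|Y)
I(X;Y) = 3.9869 - 3.4275 = 0.5594 bits


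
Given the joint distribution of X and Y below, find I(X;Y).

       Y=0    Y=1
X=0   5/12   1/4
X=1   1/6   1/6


H(X) = 0.9183, H(Y) = 0.9799, H(X,Y) = 1.8879
I(X;Y) = H(X) + H(Y) - H(X,Y) = 0.0102 bits


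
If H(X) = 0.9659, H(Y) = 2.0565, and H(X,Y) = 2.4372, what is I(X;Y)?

I(X;Y) = H(X) + H(Y) - H(X,Y)
I(X;Y) = 0.9659 + 2.0565 - 2.4372 = 0.5852 bits


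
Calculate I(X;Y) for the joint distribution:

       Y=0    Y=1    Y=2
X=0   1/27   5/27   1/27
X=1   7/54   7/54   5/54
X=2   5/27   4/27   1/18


H(X) = 1.5650, H(Y) = 1.4951, H(X,Y) = 2.9751
I(X;Y) = H(X) + H(Y) - H(X,Y) = 0.0850 bits


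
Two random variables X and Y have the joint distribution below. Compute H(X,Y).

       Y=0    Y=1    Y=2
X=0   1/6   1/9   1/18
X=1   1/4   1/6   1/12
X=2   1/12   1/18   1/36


H(X,Y) = -Σ p(x,y) log₂ p(x,y)
  p(0,0)=1/6: -0.1667 × log₂(0.1667) = 0.4308
  p(0,1)=1/9: -0.1111 × log₂(0.1111) = 0.3522
  p(0,2)=1/18: -0.0556 × log₂(0.0556) = 0.2317
  p(1,0)=1/4: -0.2500 × log₂(0.2500) = 0.5000
  p(1,1)=1/6: -0.1667 × log₂(0.1667) = 0.4308
  p(1,2)=1/12: -0.0833 × log₂(0.0833) = 0.2987
  p(2,0)=1/12: -0.0833 × log₂(0.0833) = 0.2987
  p(2,1)=1/18: -0.0556 × log₂(0.0556) = 0.2317
  p(2,2)=1/36: -0.0278 × log₂(0.0278) = 0.1436
H(X,Y) = 2.9183 bits


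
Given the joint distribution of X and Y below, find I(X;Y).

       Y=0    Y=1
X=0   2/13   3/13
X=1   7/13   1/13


H(X) = 0.9612, H(Y) = 0.8905, H(X,Y) = 1.6692
I(X;Y) = H(X) + H(Y) - H(X,Y) = 0.1825 bits


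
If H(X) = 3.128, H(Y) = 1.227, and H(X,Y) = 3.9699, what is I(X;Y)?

I(X;Y) = H(X) + H(Y) - H(X,Y)
I(X;Y) = 3.128 + 1.227 - 3.9699 = 0.3851 bits


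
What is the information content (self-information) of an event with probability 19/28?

Information content I(x) = -log₂(p(x))
I = -log₂(19/28) = -log₂(0.6786)
I = 0.5594 bits


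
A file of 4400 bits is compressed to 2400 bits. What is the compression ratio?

Compression ratio = Original / Compressed
= 4400 / 2400 = 1.83:1


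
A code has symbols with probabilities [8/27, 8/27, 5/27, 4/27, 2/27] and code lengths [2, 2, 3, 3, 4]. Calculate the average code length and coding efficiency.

Average length L = Σ p_i × l_i = 2.4815 bits
Entropy H = 2.1768 bits
Efficiency η = H/L × 100% = 87.72%


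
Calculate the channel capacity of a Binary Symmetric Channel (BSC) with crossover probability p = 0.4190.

For BSC with error probability p:
C = 1 - H(p) where H(p) is binary entropy
H(0.4190) = -0.4190 × log₂(0.4190) - 0.5810 × log₂(0.5810)
H(p) = 0.9810
C = 1 - 0.9810 = 0.0190 bits/use


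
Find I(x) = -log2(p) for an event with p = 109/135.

Information content I(x) = -log₂(p(x))
I = -log₂(109/135) = -log₂(0.8074)
I = 0.3086 bits


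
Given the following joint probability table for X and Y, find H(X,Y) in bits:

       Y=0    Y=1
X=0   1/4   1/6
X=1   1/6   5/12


H(X,Y) = -Σ p(x,y) log₂ p(x,y)
  p(0,0)=1/4: -0.2500 × log₂(0.2500) = 0.5000
  p(0,1)=1/6: -0.1667 × log₂(0.1667) = 0.4308
  p(1,0)=1/6: -0.1667 × log₂(0.1667) = 0.4308
  p(1,1)=5/12: -0.4167 × log₂(0.4167) = 0.5263
H(X,Y) = 1.8879 bits


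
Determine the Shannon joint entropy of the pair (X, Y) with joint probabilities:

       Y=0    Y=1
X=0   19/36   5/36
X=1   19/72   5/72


H(X,Y) = -Σ p(x,y) log₂ p(x,y)
  p(0,0)=19/36: -0.5278 × log₂(0.5278) = 0.4866
  p(0,1)=5/36: -0.1389 × log₂(0.1389) = 0.3956
  p(1,0)=19/72: -0.2639 × log₂(0.2639) = 0.5072
  p(1,1)=5/72: -0.0694 × log₂(0.0694) = 0.2672
H(X,Y) = 1.6566 bits


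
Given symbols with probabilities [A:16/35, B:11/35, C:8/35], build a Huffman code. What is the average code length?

Huffman tree construction:
Combine smallest probabilities repeatedly
Resulting codes:
  A: 0 (length 1)
  B: 11 (length 2)
  C: 10 (length 2)
Average length = Σ p(s) × length(s) = 1.5429 bits


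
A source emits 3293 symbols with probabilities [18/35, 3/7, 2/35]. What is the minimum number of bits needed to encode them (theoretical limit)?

Entropy H = 1.2532 bits/symbol
Minimum bits = H × n = 1.2532 × 3293
= 4126.87 bits


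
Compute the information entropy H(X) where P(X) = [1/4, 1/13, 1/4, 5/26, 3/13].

H(X) = -Σ p(x) log₂ p(x)
  -1/4 × log₂(1/4) = 0.5000
  -1/13 × log₂(1/13) = 0.2846
  -1/4 × log₂(1/4) = 0.5000
  -5/26 × log₂(5/26) = 0.4574
  -3/13 × log₂(3/13) = 0.4882
H(X) = 2.2302 bits


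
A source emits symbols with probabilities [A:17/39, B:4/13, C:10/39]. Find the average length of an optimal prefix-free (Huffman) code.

Huffman tree construction:
Combine smallest probabilities repeatedly
Resulting codes:
  A: 0 (length 1)
  B: 11 (length 2)
  C: 10 (length 2)
Average length = Σ p(s) × length(s) = 1.5641 bits


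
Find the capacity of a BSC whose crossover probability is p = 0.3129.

For BSC with error probability p:
C = 1 - H(p) where H(p) is binary entropy
H(0.3129) = -0.3129 × log₂(0.3129) - 0.6871 × log₂(0.6871)
H(p) = 0.8965
C = 1 - 0.8965 = 0.1035 bits/use


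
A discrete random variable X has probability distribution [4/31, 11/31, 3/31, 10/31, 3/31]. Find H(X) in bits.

H(X) = -Σ p(x) log₂ p(x)
  -4/31 × log₂(4/31) = 0.3812
  -11/31 × log₂(11/31) = 0.5304
  -3/31 × log₂(3/31) = 0.3261
  -10/31 × log₂(10/31) = 0.5265
  -3/31 × log₂(3/31) = 0.3261
H(X) = 2.0902 bits


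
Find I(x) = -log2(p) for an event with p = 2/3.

Information content I(x) = -log₂(p(x))
I = -log₂(2/3) = -log₂(0.6667)
I = 0.5850 bits


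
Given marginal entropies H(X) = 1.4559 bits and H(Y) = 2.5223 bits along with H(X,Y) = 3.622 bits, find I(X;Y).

I(X;Y) = H(X) + H(Y) - H(X,Y)
I(X;Y) = 1.4559 + 2.5223 - 3.622 = 0.3562 bits


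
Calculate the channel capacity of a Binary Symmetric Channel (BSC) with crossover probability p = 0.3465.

For BSC with error probability p:
C = 1 - H(p) where H(p) is binary entropy
H(0.3465) = -0.3465 × log₂(0.3465) - 0.6535 × log₂(0.6535)
H(p) = 0.9309
C = 1 - 0.9309 = 0.0691 bits/use


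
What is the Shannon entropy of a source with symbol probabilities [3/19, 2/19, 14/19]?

H(X) = -Σ p(x) log₂ p(x)
  -3/19 × log₂(3/19) = 0.4205
  -2/19 × log₂(2/19) = 0.3419
  -14/19 × log₂(14/19) = 0.3246
H(X) = 1.0870 bits


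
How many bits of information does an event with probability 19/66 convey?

Information content I(x) = -log₂(p(x))
I = -log₂(19/66) = -log₂(0.2879)
I = 1.7965 bits


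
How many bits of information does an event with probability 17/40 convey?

Information content I(x) = -log₂(p(x))
I = -log₂(17/40) = -log₂(0.4250)
I = 1.2345 bits


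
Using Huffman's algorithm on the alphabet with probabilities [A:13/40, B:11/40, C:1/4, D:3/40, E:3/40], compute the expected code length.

Huffman tree construction:
Combine smallest probabilities repeatedly
Resulting codes:
  A: 11 (length 2)
  B: 10 (length 2)
  C: 01 (length 2)
  D: 000 (length 3)
  E: 001 (length 3)
Average length = Σ p(s) × length(s) = 2.1500 bits


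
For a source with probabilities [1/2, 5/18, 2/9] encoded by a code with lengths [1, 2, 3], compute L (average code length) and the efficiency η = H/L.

Average length L = Σ p_i × l_i = 1.7222 bits
Entropy H = 1.4955 bits
Efficiency η = H/L × 100% = 86.84%


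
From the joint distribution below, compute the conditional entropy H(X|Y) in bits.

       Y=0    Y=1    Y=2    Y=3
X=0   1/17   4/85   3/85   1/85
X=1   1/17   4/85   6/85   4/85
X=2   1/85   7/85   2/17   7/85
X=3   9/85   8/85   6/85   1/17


H(X|Y) = Σ_y p(y) H(X|Y=y)
  p(Y=0) = 4/17, H(X|Y=0) = 1.7345
  p(Y=1) = 23/85, H(X|Y=1) = 1.9300
  p(Y=2) = 5/17, H(X|Y=2) = 1.8841
  p(Y=3) = 1/5, H(X|Y=3) = 1.7780
H(X|Y) = 0.2353×1.7345 + 0.2706×1.9300 + 0.2941×1.8841 + 0.2000×1.7780 = 1.8401 bits


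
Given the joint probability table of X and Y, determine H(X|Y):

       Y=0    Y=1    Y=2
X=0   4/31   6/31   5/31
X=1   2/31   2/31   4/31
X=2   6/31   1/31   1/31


H(X|Y) = Σ_y p(y) H(X|Y=y)
  p(Y=0) = 12/31, H(X|Y=0) = 1.4591
  p(Y=1) = 9/31, H(X|Y=1) = 1.2244
  p(Y=2) = 10/31, H(X|Y=2) = 1.3610
H(X|Y) = 0.3871×1.4591 + 0.2903×1.2244 + 0.3226×1.3610 = 1.3593 bits


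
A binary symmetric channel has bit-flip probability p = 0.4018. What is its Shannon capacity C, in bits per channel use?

For BSC with error probability p:
C = 1 - H(p) where H(p) is binary entropy
H(0.4018) = -0.4018 × log₂(0.4018) - 0.5982 × log₂(0.5982)
H(p) = 0.9720
C = 1 - 0.9720 = 0.0280 bits/use


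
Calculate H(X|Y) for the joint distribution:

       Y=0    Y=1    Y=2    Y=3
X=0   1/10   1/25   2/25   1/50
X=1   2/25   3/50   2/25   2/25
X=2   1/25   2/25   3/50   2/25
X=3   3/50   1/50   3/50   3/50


H(X|Y) = Σ_y p(y) H(X|Y=y)
  p(Y=0) = 7/25, H(X|Y=0) = 1.9242
  p(Y=1) = 1/5, H(X|Y=1) = 1.8464
  p(Y=2) = 7/25, H(X|Y=2) = 1.9852
  p(Y=3) = 6/25, H(X|Y=3) = 1.8554
H(X|Y) = 0.2800×1.9242 + 0.2000×1.8464 + 0.2800×1.9852 + 0.2400×1.8554 = 1.9092 bits


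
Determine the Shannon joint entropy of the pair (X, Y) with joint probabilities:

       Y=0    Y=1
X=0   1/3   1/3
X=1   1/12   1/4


H(X,Y) = -Σ p(x,y) log₂ p(x,y)
  p(0,0)=1/3: -0.3333 × log₂(0.3333) = 0.5283
  p(0,1)=1/3: -0.3333 × log₂(0.3333) = 0.5283
  p(1,0)=1/12: -0.0833 × log₂(0.0833) = 0.2987
  p(1,1)=1/4: -0.2500 × log₂(0.2500) = 0.5000
H(X,Y) = 1.8554 bits


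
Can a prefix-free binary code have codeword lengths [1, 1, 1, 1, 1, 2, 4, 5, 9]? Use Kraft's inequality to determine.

Kraft inequality: Σ 2^(-l_i) ≤ 1 for prefix-free code
Calculating: 2^(-1) + 2^(-1) + 2^(-1) + 2^(-1) + 2^(-1) + 2^(-2) + 2^(-4) + 2^(-5) + 2^(-9)
= 0.5 + 0.5 + 0.5 + 0.5 + 0.5 + 0.25 + 0.0625 + 0.03125 + 0.001953125
= 2.8457
Since 2.8457 > 1, prefix-free code does not exist


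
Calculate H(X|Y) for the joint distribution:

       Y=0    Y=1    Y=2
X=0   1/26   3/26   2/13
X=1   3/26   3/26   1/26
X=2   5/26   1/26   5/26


H(X|Y) = Σ_y p(y) H(X|Y=y)
  p(Y=0) = 9/26, H(X|Y=0) = 1.3516
  p(Y=1) = 7/26, H(X|Y=1) = 1.4488
  p(Y=2) = 5/13, H(X|Y=2) = 1.3610
H(X|Y) = 0.3462×1.3516 + 0.2692×1.4488 + 0.3846×1.3610 = 1.3814 bits


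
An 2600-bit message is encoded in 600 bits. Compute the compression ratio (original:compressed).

Compression ratio = Original / Compressed
= 2600 / 600 = 4.33:1


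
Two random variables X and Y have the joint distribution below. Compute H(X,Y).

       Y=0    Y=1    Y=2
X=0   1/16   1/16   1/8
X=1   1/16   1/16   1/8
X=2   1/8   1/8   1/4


H(X,Y) = -Σ p(x,y) log₂ p(x,y)
  p(0,0)=1/16: -0.0625 × log₂(0.0625) = 0.2500
  p(0,1)=1/16: -0.0625 × log₂(0.0625) = 0.2500
  p(0,2)=1/8: -0.1250 × log₂(0.1250) = 0.3750
  p(1,0)=1/16: -0.0625 × log₂(0.0625) = 0.2500
  p(1,1)=1/16: -0.0625 × log₂(0.0625) = 0.2500
  p(1,2)=1/8: -0.1250 × log₂(0.1250) = 0.3750
  p(2,0)=1/8: -0.1250 × log₂(0.1250) = 0.3750
  p(2,1)=1/8: -0.1250 × log₂(0.1250) = 0.3750
  p(2,2)=1/4: -0.2500 × log₂(0.2500) = 0.5000
H(X,Y) = 3.0000 bits


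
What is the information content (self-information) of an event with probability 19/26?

Information content I(x) = -log₂(p(x))
I = -log₂(19/26) = -log₂(0.7308)
I = 0.4525 bits


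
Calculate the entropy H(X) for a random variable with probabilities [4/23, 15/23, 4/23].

H(X) = -Σ p(x) log₂ p(x)
  -4/23 × log₂(4/23) = 0.4389
  -15/23 × log₂(15/23) = 0.4022
  -4/23 × log₂(4/23) = 0.4389
H(X) = 1.2799 bits


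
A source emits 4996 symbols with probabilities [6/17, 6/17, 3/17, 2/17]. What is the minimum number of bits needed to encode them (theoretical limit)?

Entropy H = 1.8654 bits/symbol
Minimum bits = H × n = 1.8654 × 4996
= 9319.72 bits


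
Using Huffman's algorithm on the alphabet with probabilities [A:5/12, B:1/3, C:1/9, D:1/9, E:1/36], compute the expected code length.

Huffman tree construction:
Combine smallest probabilities repeatedly
Resulting codes:
  A: 0 (length 1)
  B: 11 (length 2)
  C: 1011 (length 4)
  D: 100 (length 3)
  E: 1010 (length 4)
Average length = Σ p(s) × length(s) = 1.9722 bits


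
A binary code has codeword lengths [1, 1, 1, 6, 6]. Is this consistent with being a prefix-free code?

Kraft inequality: Σ 2^(-l_i) ≤ 1 for prefix-free code
Calculating: 2^(-1) + 2^(-1) + 2^(-1) + 2^(-6) + 2^(-6)
= 0.5 + 0.5 + 0.5 + 0.015625 + 0.015625
= 1.5312
Since 1.5312 > 1, prefix-free code does not exist


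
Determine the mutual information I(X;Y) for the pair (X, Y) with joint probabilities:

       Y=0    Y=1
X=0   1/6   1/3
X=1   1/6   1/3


H(X) = 1.0000, H(Y) = 0.9183, H(X,Y) = 1.9183
I(X;Y) = H(X) + H(Y) - H(X,Y) = 0.0000 bits


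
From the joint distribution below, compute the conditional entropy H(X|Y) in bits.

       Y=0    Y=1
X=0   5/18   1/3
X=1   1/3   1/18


H(X|Y) = Σ_y p(y) H(X|Y=y)
  p(Y=0) = 11/18, H(X|Y=0) = 0.9940
  p(Y=1) = 7/18, H(X|Y=1) = 0.5917
H(X|Y) = 0.6111×0.9940 + 0.3889×0.5917 = 0.8376 bits


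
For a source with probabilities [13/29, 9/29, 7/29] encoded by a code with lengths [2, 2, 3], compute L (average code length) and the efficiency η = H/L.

Average length L = Σ p_i × l_i = 2.2414 bits
Entropy H = 1.5378 bits
Efficiency η = H/L × 100% = 68.61%


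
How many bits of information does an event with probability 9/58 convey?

Information content I(x) = -log₂(p(x))
I = -log₂(9/58) = -log₂(0.1552)
I = 2.6881 bits


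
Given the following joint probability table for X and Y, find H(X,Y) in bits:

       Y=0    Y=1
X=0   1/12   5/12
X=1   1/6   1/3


H(X,Y) = -Σ p(x,y) log₂ p(x,y)
  p(0,0)=1/12: -0.0833 × log₂(0.0833) = 0.2987
  p(0,1)=5/12: -0.4167 × log₂(0.4167) = 0.5263
  p(1,0)=1/6: -0.1667 × log₂(0.1667) = 0.4308
  p(1,1)=1/3: -0.3333 × log₂(0.3333) = 0.5283
H(X,Y) = 1.7842 bits


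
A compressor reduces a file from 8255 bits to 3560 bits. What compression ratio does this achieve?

Compression ratio = Original / Compressed
= 8255 / 3560 = 2.32:1


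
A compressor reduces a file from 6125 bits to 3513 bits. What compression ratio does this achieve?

Compression ratio = Original / Compressed
= 6125 / 3513 = 1.74:1


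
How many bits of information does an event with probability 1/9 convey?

Information content I(x) = -log₂(p(x))
I = -log₂(1/9) = -log₂(0.1111)
I = 3.1699 bits


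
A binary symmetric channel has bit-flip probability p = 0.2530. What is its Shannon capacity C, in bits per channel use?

For BSC with error probability p:
C = 1 - H(p) where H(p) is binary entropy
H(0.2530) = -0.2530 × log₂(0.2530) - 0.7470 × log₂(0.7470)
H(p) = 0.8160
C = 1 - 0.8160 = 0.1840 bits/use


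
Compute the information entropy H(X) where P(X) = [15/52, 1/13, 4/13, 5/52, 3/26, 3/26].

H(X) = -Σ p(x) log₂ p(x)
  -15/52 × log₂(15/52) = 0.5174
  -1/13 × log₂(1/13) = 0.2846
  -4/13 × log₂(4/13) = 0.5232
  -5/52 × log₂(5/52) = 0.3249
  -3/26 × log₂(3/26) = 0.3595
  -3/26 × log₂(3/26) = 0.3595
H(X) = 2.3690 bits


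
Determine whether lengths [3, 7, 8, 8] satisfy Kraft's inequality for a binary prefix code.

Kraft inequality: Σ 2^(-l_i) ≤ 1 for prefix-free code
Calculating: 2^(-3) + 2^(-7) + 2^(-8) + 2^(-8)
= 0.125 + 0.0078125 + 0.00390625 + 0.00390625
= 0.1406
Since 0.1406 ≤ 1, prefix-free code exists


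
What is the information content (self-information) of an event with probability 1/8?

Information content I(x) = -log₂(p(x))
I = -log₂(1/8) = -log₂(0.1250)
I = 3.0000 bits


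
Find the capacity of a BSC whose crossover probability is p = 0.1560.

For BSC with error probability p:
C = 1 - H(p) where H(p) is binary entropy
H(0.1560) = -0.1560 × log₂(0.1560) - 0.8440 × log₂(0.8440)
H(p) = 0.6247
C = 1 - 0.6247 = 0.3753 bits/use


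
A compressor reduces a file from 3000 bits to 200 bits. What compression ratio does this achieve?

Compression ratio = Original / Compressed
= 3000 / 200 = 15.00:1


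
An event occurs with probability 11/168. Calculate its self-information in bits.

Information content I(x) = -log₂(p(x))
I = -log₂(11/168) = -log₂(0.0655)
I = 3.9329 bits


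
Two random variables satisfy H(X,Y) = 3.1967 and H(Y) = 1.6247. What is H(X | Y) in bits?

Chain rule: H(X,Y) = H(X|Y) + H(Y)
H(X|Y) = H(X,Y) - H(Y) = 3.1967 - 1.6247 = 1.572 bits


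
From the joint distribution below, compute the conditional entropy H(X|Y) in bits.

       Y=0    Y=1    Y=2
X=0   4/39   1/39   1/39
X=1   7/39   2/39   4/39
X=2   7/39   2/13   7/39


H(X|Y) = Σ_y p(y) H(X|Y=y)
  p(Y=0) = 6/13, H(X|Y=0) = 1.5420
  p(Y=1) = 3/13, H(X|Y=1) = 1.2244
  p(Y=2) = 4/13, H(X|Y=2) = 1.2807
H(X|Y) = 0.4615×1.5420 + 0.2308×1.2244 + 0.3077×1.2807 = 1.3883 bits


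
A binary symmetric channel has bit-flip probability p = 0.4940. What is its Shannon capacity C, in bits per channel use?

For BSC with error probability p:
C = 1 - H(p) where H(p) is binary entropy
H(0.4940) = -0.4940 × log₂(0.4940) - 0.5060 × log₂(0.5060)
H(p) = 0.9999
C = 1 - 0.9999 = 0.0001 bits/use


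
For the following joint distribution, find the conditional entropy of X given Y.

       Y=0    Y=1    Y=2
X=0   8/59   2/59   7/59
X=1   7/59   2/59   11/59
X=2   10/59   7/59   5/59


H(X|Y) = Σ_y p(y) H(X|Y=y)
  p(Y=0) = 25/59, H(X|Y=0) = 1.5690
  p(Y=1) = 11/59, H(X|Y=1) = 1.3093
  p(Y=2) = 23/59, H(X|Y=2) = 1.5099
H(X|Y) = 0.4237×1.5690 + 0.1864×1.3093 + 0.3898×1.5099 = 1.4975 bits


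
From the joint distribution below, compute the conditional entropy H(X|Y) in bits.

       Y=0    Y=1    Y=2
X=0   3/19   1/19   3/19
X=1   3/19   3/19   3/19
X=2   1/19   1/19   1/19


H(X|Y) = Σ_y p(y) H(X|Y=y)
  p(Y=0) = 7/19, H(X|Y=0) = 1.4488
  p(Y=1) = 5/19, H(X|Y=1) = 1.3710
  p(Y=2) = 7/19, H(X|Y=2) = 1.4488
H(X|Y) = 0.3684×1.4488 + 0.2632×1.3710 + 0.3684×1.4488 = 1.4283 bits
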